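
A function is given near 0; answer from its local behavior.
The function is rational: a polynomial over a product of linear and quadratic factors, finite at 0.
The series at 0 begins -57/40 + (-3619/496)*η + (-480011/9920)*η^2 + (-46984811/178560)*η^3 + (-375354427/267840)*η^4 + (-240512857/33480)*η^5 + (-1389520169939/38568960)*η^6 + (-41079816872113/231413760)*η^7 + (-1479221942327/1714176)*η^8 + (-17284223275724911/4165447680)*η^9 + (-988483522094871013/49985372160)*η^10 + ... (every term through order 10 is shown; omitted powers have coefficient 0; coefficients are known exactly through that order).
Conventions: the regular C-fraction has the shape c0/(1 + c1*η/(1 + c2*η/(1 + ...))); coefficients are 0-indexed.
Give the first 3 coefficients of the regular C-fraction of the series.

The regular C-fraction coefficients are [-57/40, -18095/3534, -587603/388740].

Taylor coefficients (read off): a_0 = -57/40, a_1 = -3619/496, a_2 = -480011/9920.
c0 = a_0 = -57/40. Peel one level at a time: if S = 1 + c*η/S' with S'(0) = 1, then c is the η-coefficient of S and S' = c*η/(S - 1).
S_1 = c0/f = 1 + (-18095/3534)*η + (-193321387/24978312)*η^2 + ...; c1 = -18095/3534.
S_2 = c1*η/(S_1 - 1) = 1 + (-587603/388740)*η + ...; c2 = -587603/388740.


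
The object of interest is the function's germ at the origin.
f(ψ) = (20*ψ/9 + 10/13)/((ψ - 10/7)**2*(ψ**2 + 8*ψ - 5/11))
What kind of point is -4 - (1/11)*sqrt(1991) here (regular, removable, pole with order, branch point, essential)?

The denominator factor ψ**2 + 8*ψ - 5/11 vanishes at -4 - (1/11)*sqrt(1991) and appears to the power 1; the numerator there equals -950/117 - (20/99)*sqrt(1991), nonzero, and no other factor vanishes.
Hence a pole whose order is the multiplicity, 1.

The point is a pole of order 1.


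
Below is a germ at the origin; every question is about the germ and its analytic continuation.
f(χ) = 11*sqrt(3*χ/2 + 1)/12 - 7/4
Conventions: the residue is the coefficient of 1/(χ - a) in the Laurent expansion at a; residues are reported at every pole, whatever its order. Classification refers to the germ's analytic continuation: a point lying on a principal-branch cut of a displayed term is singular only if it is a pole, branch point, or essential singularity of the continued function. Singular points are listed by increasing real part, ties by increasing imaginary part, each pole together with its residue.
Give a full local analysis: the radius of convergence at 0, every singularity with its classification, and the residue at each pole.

Branch term (11/12)*sqrt(1 - χ/(-2/3)): its argument vanishes at χ = -2/3, a square-root branch point, modulus 2/3.
The radius of convergence is the smallest modulus among the singular points: 2/3.

Radius of convergence at 0: 2/3.
At -2/3: an algebraic (square-root) branch point.


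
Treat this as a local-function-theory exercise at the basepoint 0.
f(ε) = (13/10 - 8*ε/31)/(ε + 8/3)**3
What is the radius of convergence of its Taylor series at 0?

Denominator factor (ε + 8/3)^3: pole of order 3 at -8/3, modulus 8/3.
The radius of convergence is the smallest modulus among the singular points: 8/3.

The radius of convergence is 8/3.


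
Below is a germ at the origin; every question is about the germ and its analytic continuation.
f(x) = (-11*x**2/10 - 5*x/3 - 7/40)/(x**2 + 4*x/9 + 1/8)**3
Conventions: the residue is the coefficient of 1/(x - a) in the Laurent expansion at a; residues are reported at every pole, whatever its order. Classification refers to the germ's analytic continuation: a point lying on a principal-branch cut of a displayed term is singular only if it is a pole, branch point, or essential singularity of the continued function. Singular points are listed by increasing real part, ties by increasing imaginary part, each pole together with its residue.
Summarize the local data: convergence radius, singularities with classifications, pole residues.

Denominator factor (x**2 + 4*x/9 + 1/8)^3: discriminant -49/162, complex-conjugate roots (-2/9) + ((7/36)*sqrt(2))*i and (-2/9) - ((7/36)*sqrt(2))*i; poles of order 3, moduli (1/4)*sqrt(2) and (1/4)*sqrt(2).
The radius of convergence is the smallest modulus among the singular points: (1/4)*sqrt(2).
The factor x**2 + 4*x/9 + 1/8 splits as (x - a)(x - a') with a = (-2/9) - ((7/36)*sqrt(2))*i, a' = (-2/9) + ((7/36)*sqrt(2))*i. At the order-3 pole a set g(x) = (x - a)^3*f(x) = [-11*x**2/10 - 5*x/3 - 7/40] / (x - a')^3.
Order-3 pole: residue = g''(a)/2; g''((-2/9) - ((7/36)*sqrt(2))*i) = ((1605987/84035)*sqrt(2))*i, so the residue is ((1605987/168070)*sqrt(2))*i.
The factor x**2 + 4*x/9 + 1/8 splits as (x - a)(x - a') with a = (-2/9) + ((7/36)*sqrt(2))*i, a' = (-2/9) - ((7/36)*sqrt(2))*i. At the order-3 pole a set g(x) = (x - a)^3*f(x) = [-11*x**2/10 - 5*x/3 - 7/40] / (x - a')^3.
Order-3 pole: residue = g''(a)/2; g''((-2/9) + ((7/36)*sqrt(2))*i) = -((1605987/84035)*sqrt(2))*i, so the residue is -((1605987/168070)*sqrt(2))*i.
List the singular points by increasing real part (a conjugate pair: the negative imaginary part first).

Radius of convergence at 0: (1/4)*sqrt(2).
At (-2/9) - ((7/36)*sqrt(2))*i: a pole of order 3; residue ((1605987/168070)*sqrt(2))*i.
At (-2/9) + ((7/36)*sqrt(2))*i: a pole of order 3; residue -((1605987/168070)*sqrt(2))*i.


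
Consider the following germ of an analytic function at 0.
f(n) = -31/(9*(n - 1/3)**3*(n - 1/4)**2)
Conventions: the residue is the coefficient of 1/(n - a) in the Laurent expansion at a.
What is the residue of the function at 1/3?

The residue is -214272.

At the order-3 pole 1/3 set g(n) = (n - (1/3))^3*f(n) = -31/(9*(n - 1/4)**2).
Order-3 pole: residue = g''(a)/2; g''(1/3) = -428544, so the residue is -214272.


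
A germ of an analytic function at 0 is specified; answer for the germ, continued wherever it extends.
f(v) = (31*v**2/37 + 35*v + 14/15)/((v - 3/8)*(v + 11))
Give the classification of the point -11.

The denominator factor v + 11 vanishes at -11 and appears to the power 1; the numerator there equals -156892/555, nonzero, and no other factor vanishes.
Hence a pole whose order is the multiplicity, 1.

The point is a pole of order 1.


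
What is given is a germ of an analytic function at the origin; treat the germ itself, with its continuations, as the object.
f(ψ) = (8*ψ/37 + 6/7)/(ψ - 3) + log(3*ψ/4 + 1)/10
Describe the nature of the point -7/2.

The point is a regular point.

Denominator factors: ψ - 3 = -13/2 at ψ = -7/2 — none vanishes.
Branch term log(1 - ψ/(-4/3)): argument at -7/2 is -13/8, nonzero, so -7/2 is not its branch point (a point on a principal cut is still regular for the continued germ).
So the germ continues analytically to -7/2.


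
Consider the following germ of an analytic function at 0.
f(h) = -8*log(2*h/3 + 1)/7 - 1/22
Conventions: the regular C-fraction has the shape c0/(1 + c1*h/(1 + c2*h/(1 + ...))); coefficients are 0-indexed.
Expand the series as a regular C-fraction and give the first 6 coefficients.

Taylor coefficients (expand at 0): a_0 = -1/22, a_1 = -16/21, a_2 = 16/63, a_3 = -64/567, a_4 = 32/567, a_5 = -256/8505.
c0 = a_0 = -1/22. Peel one level at a time: if S = 1 + c*h/S' with S'(0) = 1, then c is the h-coefficient of S and S' = c*h/(S - 1).
S_1 = c0/f = 1 + (-352/21)*h + (126368/441)*h^2 + ...; c1 = -352/21.
S_2 = c1*h/(S_1 - 1) = 1 + (359/21)*h + (-1/27)*h^2 + ...; c2 = 359/21.
S_3 = c2*h/(S_2 - 1) = 1 + (7/3231)*h + (-7490/10439361)*h^2 + ...; c3 = 7/3231.
S_4 = c3*h/(S_3 - 1) = 1 + (1070/3231)*h + (-4/135)*h^2 + ...; c4 = 1070/3231.
S_5 = c4*h/(S_4 - 1) = 1 + (718/8025)*h + ...; c5 = 718/8025.

The regular C-fraction coefficients are [-1/22, -352/21, 359/21, 7/3231, 1070/3231, 718/8025].


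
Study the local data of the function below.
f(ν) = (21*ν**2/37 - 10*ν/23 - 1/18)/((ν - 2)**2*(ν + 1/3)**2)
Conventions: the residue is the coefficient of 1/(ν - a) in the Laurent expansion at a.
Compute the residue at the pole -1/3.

The residue is -36591/291893.

At the order-2 pole -1/3 set g(ν) = (ν - (-1/3))^2*f(ν) = (21*ν**2/37 - 10*ν/23 - 1/18)/(ν - 2)**2.
Order-2 pole: residue = g'(a); g'(-1/3) = -36591/291893, so the residue is -36591/291893.


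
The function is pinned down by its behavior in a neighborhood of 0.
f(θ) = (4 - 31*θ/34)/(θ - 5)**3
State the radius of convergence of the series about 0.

Denominator factor (θ - 5)^3: pole of order 3 at 5, modulus 5.
The radius of convergence is the smallest modulus among the singular points: 5.

The radius of convergence is 5.


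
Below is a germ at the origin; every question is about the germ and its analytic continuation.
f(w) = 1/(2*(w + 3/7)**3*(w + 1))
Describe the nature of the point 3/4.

Denominator factors: w + 3/7 = 33/28 at w = 3/4; w + 1 = 7/4 at w = 3/4 — none vanishes.
So the germ continues analytically to 3/4.

The point is a regular point.


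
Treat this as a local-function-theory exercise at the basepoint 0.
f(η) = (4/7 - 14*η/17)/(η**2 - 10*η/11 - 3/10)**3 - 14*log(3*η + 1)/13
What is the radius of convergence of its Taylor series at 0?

Denominator factor (η**2 - 10*η/11 - 3/10)^3: discriminant 1226/605, real irrational roots 5/11 + (1/110)*sqrt(6130) and 5/11 - (1/110)*sqrt(6130); poles of order 3, moduli 5/11 + (1/110)*sqrt(6130) and -5/11 + (1/110)*sqrt(6130).
Branch term (-14/13)*log(1 - η/(-1/3)): its argument vanishes at η = -1/3, a logarithmic branch point, modulus 1/3.
The radius of convergence is the smallest modulus among the singular points: -5/11 + (1/110)*sqrt(6130).

The radius of convergence is -5/11 + (1/110)*sqrt(6130).


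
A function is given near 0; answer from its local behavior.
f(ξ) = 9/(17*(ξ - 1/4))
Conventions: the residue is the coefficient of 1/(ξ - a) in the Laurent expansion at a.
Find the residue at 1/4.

The residue is 9/17.

At the order-1 pole 1/4 set g(ξ) = (ξ - (1/4))*f(ξ) = 9/17.
Simple pole: residue = g(a) at a = 1/4, which is 9/17.


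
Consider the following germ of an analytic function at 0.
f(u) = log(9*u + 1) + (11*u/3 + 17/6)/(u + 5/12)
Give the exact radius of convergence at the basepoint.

Denominator factor (u + 5/12): pole of order 1 at -5/12, modulus 5/12.
Branch term (1)*log(1 - u/(-1/9)): its argument vanishes at u = -1/9, a logarithmic branch point, modulus 1/9.
The radius of convergence is the smallest modulus among the singular points: 1/9.

The radius of convergence is 1/9.


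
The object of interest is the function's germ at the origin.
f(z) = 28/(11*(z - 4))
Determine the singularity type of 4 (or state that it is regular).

The point is a pole of order 1.

The denominator factor z - 4 vanishes at 4 and appears to the power 1; the numerator there equals 28/11, nonzero, and no other factor vanishes.
Hence a pole whose order is the multiplicity, 1.


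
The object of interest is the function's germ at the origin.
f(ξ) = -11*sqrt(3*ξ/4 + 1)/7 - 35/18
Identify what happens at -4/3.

The term (-11/7)*sqrt(1 - ξ/(-4/3)) has argument 1 - -4/3/(-4/3) = 0 at -4/3: a square-root (algebraic, two-sheeted) branch point; the remaining terms are analytic or single-valued there.

The point is an algebraic (square-root) branch point.


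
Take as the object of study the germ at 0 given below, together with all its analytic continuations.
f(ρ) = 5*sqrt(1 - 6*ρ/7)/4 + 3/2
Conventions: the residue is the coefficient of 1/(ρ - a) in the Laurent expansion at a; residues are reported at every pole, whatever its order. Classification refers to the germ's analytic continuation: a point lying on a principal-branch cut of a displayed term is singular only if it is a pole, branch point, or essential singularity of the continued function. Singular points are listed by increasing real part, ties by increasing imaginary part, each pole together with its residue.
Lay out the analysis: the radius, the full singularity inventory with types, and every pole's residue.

Branch term (5/4)*sqrt(1 - ρ/(7/6)): its argument vanishes at ρ = 7/6, a square-root branch point, modulus 7/6.
The radius of convergence is the smallest modulus among the singular points: 7/6.

Radius of convergence at 0: 7/6.
At 7/6: an algebraic (square-root) branch point.


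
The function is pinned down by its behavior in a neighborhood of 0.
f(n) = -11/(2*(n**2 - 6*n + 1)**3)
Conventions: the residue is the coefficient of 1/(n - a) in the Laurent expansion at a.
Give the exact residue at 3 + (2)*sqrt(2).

The residue is -(33/8192)*sqrt(2).

The factor n**2 - 6*n + 1 splits as (n - a)(n - a') with a = 3 + (2)*sqrt(2), a' = 3 - (2)*sqrt(2). At the order-3 pole a set g(n) = (n - a)^3*f(n) = [-11/2] / (n - a')^3.
Order-3 pole: residue = g''(a)/2; g''(3 + (2)*sqrt(2)) = -(33/4096)*sqrt(2), so the residue is -(33/8192)*sqrt(2).


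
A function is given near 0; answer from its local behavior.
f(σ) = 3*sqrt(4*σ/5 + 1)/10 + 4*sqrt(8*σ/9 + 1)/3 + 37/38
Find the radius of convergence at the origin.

The radius of convergence is 9/8.

Branch term (4/3)*sqrt(1 - σ/(-9/8)): its argument vanishes at σ = -9/8, a square-root branch point, modulus 9/8.
Branch term (3/10)*sqrt(1 - σ/(-5/4)): its argument vanishes at σ = -5/4, a square-root branch point, modulus 5/4.
The radius of convergence is the smallest modulus among the singular points: 9/8.


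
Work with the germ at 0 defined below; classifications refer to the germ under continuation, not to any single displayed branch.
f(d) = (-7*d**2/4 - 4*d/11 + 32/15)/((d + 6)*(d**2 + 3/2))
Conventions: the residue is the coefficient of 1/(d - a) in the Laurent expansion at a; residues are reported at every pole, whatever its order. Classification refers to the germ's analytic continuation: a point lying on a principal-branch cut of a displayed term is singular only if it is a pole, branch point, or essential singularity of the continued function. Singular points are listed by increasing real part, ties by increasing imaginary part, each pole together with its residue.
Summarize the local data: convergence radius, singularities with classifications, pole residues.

Denominator factor (d**2 + 3/2): discriminant -6, complex-conjugate roots ((1/2)*sqrt(6))*i and -((1/2)*sqrt(6))*i; poles of order 1, moduli (1/2)*sqrt(6) and (1/2)*sqrt(6).
Denominator factor (d + 6): pole of order 1 at -6, modulus 6.
The radius of convergence is the smallest modulus among the singular points: (1/2)*sqrt(6).
At the order-1 pole -6 set g(d) = (d - (-6))*f(d) = (-7*d**2/4 - 4*d/11 + 32/15)/(d**2 + 3/2).
Simple pole: residue = g(a) at a = -6, which is -19366/12375.
The factor d**2 + 3/2 splits as (d - a)(d - a') with a = -((1/2)*sqrt(6))*i, a' = ((1/2)*sqrt(6))*i. At the order-1 pole a set g(d) = (d - a)*f(d) = [(-7*d**2/4 - 4*d/11 + 32/15)/(d + 6)] / (d - a').
Simple pole: residue = g(a) at a = -((1/2)*sqrt(6))*i, which is (-9161/99000) + ((6161/49500)*sqrt(6))*i.
The factor d**2 + 3/2 splits as (d - a)(d - a') with a = ((1/2)*sqrt(6))*i, a' = -((1/2)*sqrt(6))*i. At the order-1 pole a set g(d) = (d - a)*f(d) = [(-7*d**2/4 - 4*d/11 + 32/15)/(d + 6)] / (d - a').
Simple pole: residue = g(a) at a = ((1/2)*sqrt(6))*i, which is (-9161/99000) - ((6161/49500)*sqrt(6))*i.
List the singular points by increasing real part (a conjugate pair: the negative imaginary part first).

Radius of convergence at 0: (1/2)*sqrt(6).
At -6: a pole of order 1; residue -19366/12375.
At -((1/2)*sqrt(6))*i: a pole of order 1; residue (-9161/99000) + ((6161/49500)*sqrt(6))*i.
At ((1/2)*sqrt(6))*i: a pole of order 1; residue (-9161/99000) - ((6161/49500)*sqrt(6))*i.


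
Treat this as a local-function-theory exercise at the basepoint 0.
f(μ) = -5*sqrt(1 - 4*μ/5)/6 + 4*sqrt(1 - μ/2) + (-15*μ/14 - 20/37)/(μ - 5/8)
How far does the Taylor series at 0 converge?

Denominator factor (μ - 5/8): pole of order 1 at 5/8, modulus 5/8.
Branch term (4)*sqrt(1 - μ/(2)): its argument vanishes at μ = 2, a square-root branch point, modulus 2.
Branch term (-5/6)*sqrt(1 - μ/(5/4)): its argument vanishes at μ = 5/4, a square-root branch point, modulus 5/4.
The radius of convergence is the smallest modulus among the singular points: 5/8.

The radius of convergence is 5/8.


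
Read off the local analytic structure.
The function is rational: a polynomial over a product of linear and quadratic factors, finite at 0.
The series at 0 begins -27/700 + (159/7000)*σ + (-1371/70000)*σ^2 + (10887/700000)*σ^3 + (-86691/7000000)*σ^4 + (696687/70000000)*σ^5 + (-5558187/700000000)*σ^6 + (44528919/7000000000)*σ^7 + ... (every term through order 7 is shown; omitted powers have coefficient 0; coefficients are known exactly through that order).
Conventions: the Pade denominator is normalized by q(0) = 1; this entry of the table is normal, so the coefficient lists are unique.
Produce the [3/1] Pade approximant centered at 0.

Taylor coefficients needed (read off): a_0 = -27/700, a_1 = 159/7000, a_2 = -1371/70000, a_3 = 10887/700000, a_4 = -86691/7000000.
Write the denominator as Q(σ) = 1 + q1*σ. Requiring Q*f - P = O(σ^5) with deg P <= 3 kills the coefficients of σ^4..σ^4 in Q*f:
  σ^4: a_4 + q1*a_3 = 0, i.e. -86691/7000000 + (10887/700000)*q1 = 0.
Solving this linear system: q1 = 28897/36290.
The numerator is Q*f truncated at degree 3: P0 = a_0 = -27/700; P1 = a_1 + q1*a_0 = -25401/3175375; P2 = a_2 + q1*a_1 = -23796/15876875; P3 = a_3 + q1*a_2 = -486/11340625.

The Pade approximant has numerator coefficients [-27/700, -25401/3175375, -23796/15876875, -486/11340625]; denominator coefficients [1, 28897/36290].


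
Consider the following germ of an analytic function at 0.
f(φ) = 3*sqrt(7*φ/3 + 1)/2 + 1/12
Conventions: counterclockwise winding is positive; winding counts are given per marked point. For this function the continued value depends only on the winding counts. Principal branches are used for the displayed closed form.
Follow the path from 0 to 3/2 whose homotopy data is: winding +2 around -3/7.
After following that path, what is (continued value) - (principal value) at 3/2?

Continued minus principal equals 0.

The rational part is single-valued and drops out of the difference; each branch term changes only by its own monodromy.
(3/2)*sqrt(1 - φ/(-3/7)): winding +2 is even, the square root returns to the same sheet, contribution 0.
Summing the contributions at φ = 3/2 gives 0.


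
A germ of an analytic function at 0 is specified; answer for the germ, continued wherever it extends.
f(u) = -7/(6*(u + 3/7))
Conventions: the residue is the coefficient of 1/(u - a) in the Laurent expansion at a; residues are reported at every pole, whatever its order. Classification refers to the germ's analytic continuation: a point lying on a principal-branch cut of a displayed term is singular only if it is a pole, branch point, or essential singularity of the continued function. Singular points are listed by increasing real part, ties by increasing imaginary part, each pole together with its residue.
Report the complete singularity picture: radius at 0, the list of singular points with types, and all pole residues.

Radius of convergence at 0: 3/7.
At -3/7: a pole of order 1; residue -7/6.

Denominator factor (u + 3/7): pole of order 1 at -3/7, modulus 3/7.
The radius of convergence is the smallest modulus among the singular points: 3/7.
At the order-1 pole -3/7 set g(u) = (u - (-3/7))*f(u) = -7/6.
Simple pole: residue = g(a) at a = -3/7, which is -7/6.


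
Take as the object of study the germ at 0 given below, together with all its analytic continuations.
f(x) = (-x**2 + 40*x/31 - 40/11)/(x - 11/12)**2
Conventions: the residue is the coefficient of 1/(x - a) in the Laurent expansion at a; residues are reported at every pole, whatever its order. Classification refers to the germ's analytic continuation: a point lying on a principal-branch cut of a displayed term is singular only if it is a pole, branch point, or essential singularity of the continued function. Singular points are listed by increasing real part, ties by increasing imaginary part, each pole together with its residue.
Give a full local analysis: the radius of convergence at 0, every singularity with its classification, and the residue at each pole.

Radius of convergence at 0: 11/12.
At 11/12: a pole of order 2; residue -101/186.

Denominator factor (x - 11/12)^2: pole of order 2 at 11/12, modulus 11/12.
The radius of convergence is the smallest modulus among the singular points: 11/12.
At the order-2 pole 11/12 set g(x) = (x - (11/12))^2*f(x) = -x**2 + 40*x/31 - 40/11.
Order-2 pole: residue = g'(a); g'(11/12) = -101/186, so the residue is -101/186.


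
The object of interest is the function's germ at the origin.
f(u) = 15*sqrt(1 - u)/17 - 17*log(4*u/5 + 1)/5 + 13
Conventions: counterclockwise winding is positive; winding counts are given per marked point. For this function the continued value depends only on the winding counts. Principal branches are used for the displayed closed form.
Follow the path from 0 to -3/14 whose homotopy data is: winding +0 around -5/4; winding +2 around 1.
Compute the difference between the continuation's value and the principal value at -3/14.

The rational part is single-valued and drops out of the difference; each branch term changes only by its own monodromy.
(-17/5)*log(1 - u/(-5/4)): winding 0 around -5/4, so this term returns to its principal value, contribution 0.
(15/17)*sqrt(1 - u/(1)): winding +2 is even, the square root returns to the same sheet, contribution 0.
Summing the contributions at u = -3/14 gives 0.

Continued minus principal equals 0.


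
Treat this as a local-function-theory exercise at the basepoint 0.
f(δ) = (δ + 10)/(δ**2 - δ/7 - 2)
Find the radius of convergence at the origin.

Denominator factor (δ**2 - δ/7 - 2): discriminant 393/49, real irrational roots 1/14 + (1/14)*sqrt(393) and 1/14 - (1/14)*sqrt(393); poles of order 1, moduli 1/14 + (1/14)*sqrt(393) and -1/14 + (1/14)*sqrt(393).
The radius of convergence is the smallest modulus among the singular points: -1/14 + (1/14)*sqrt(393).

The radius of convergence is -1/14 + (1/14)*sqrt(393).


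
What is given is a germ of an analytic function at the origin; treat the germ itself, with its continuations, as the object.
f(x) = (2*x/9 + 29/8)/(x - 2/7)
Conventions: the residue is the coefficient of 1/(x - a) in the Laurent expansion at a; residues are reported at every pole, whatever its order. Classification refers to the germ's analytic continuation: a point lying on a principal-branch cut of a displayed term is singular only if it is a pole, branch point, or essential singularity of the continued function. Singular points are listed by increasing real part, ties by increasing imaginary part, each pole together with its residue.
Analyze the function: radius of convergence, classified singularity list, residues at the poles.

Denominator factor (x - 2/7): pole of order 1 at 2/7, modulus 2/7.
The radius of convergence is the smallest modulus among the singular points: 2/7.
At the order-1 pole 2/7 set g(x) = (x - (2/7))*f(x) = 2*x/9 + 29/8.
Simple pole: residue = g(a) at a = 2/7, which is 1859/504.

Radius of convergence at 0: 2/7.
At 2/7: a pole of order 1; residue 1859/504.


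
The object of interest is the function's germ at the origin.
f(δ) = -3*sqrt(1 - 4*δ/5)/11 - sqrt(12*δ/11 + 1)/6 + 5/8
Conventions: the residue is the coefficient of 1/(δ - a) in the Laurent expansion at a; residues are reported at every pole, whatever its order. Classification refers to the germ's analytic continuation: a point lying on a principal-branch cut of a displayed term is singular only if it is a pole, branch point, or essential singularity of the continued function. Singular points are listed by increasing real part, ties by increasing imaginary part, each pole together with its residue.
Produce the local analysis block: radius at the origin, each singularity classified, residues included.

Branch term (-3/11)*sqrt(1 - δ/(5/4)): its argument vanishes at δ = 5/4, a square-root branch point, modulus 5/4.
Branch term (-1/6)*sqrt(1 - δ/(-11/12)): its argument vanishes at δ = -11/12, a square-root branch point, modulus 11/12.
The radius of convergence is the smallest modulus among the singular points: 11/12.
List the singular points by increasing real part (a conjugate pair: the negative imaginary part first).

Radius of convergence at 0: 11/12.
At -11/12: an algebraic (square-root) branch point.
At 5/4: an algebraic (square-root) branch point.


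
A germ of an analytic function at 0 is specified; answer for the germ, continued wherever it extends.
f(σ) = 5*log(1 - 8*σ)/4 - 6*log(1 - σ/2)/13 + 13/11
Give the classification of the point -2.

The point is a regular point.

There is no denominator, hence no pole anywhere.
Branch term log(1 - σ/(1/8)): argument at -2 is 17, nonzero, so -2 is not its branch point (a point on a principal cut is still regular for the continued germ).
Branch term log(1 - σ/(2)): argument at -2 is 2, nonzero, so -2 is not its branch point (a point on a principal cut is still regular for the continued germ).
So the germ continues analytically to -2.


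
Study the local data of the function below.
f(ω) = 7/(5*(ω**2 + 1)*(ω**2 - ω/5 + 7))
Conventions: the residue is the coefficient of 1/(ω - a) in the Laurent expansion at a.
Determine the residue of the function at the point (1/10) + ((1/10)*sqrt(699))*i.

The factor ω**2 - ω/5 + 7 splits as (ω - a)(ω - a') with a = (1/10) + ((1/10)*sqrt(699))*i, a' = (1/10) - ((1/10)*sqrt(699))*i. At the order-1 pole a set g(ω) = (ω - a)*f(ω) = [7/(5*(ω**2 + 1))] / (ω - a').
Simple pole: residue = g(a) at a = (1/10) + ((1/10)*sqrt(699))*i, which is (-7/1802) + ((2093/1259598)*sqrt(699))*i.

The residue is (-7/1802) + ((2093/1259598)*sqrt(699))*i.


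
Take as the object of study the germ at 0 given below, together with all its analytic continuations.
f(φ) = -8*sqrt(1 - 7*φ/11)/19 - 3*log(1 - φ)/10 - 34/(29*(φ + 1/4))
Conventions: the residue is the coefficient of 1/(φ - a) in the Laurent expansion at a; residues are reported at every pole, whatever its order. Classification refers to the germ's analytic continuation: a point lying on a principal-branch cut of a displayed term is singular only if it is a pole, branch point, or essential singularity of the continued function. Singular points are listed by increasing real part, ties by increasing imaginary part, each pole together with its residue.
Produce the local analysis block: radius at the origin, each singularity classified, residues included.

Radius of convergence at 0: 1/4.
At -1/4: a pole of order 1; residue -34/29.
At 1: a logarithmic branch point.
At 11/7: an algebraic (square-root) branch point.

Denominator factor (φ + 1/4): pole of order 1 at -1/4, modulus 1/4.
Branch term (-8/19)*sqrt(1 - φ/(11/7)): its argument vanishes at φ = 11/7, a square-root branch point, modulus 11/7.
Branch term (-3/10)*log(1 - φ/(1)): its argument vanishes at φ = 1, a logarithmic branch point, modulus 1.
The radius of convergence is the smallest modulus among the singular points: 1/4.
The branch terms are analytic at -1/4 and contribute nothing to the residue; only the rational part matters.
At the order-1 pole -1/4 set g(φ) = (φ - (-1/4))*(rational part) = -34/29.
Simple pole: residue = g(a) at a = -1/4, which is -34/29.
List the singular points by increasing real part (a conjugate pair: the negative imaginary part first).


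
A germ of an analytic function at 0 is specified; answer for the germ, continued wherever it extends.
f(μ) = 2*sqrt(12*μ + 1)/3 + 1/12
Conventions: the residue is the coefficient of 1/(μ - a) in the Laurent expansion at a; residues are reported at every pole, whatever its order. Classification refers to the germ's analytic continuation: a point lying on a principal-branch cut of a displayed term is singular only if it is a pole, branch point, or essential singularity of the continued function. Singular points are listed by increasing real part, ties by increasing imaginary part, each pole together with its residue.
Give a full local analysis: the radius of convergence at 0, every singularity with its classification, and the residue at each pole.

Radius of convergence at 0: 1/12.
At -1/12: an algebraic (square-root) branch point.

Branch term (2/3)*sqrt(1 - μ/(-1/12)): its argument vanishes at μ = -1/12, a square-root branch point, modulus 1/12.
The radius of convergence is the smallest modulus among the singular points: 1/12.


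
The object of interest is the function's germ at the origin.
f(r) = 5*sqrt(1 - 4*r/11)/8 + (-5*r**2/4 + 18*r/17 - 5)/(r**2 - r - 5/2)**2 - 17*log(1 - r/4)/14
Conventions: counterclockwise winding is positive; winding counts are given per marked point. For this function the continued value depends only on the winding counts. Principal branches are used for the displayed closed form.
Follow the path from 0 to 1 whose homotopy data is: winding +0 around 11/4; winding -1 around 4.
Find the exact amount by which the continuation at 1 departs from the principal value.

The rational part is single-valued and drops out of the difference; each branch term changes only by its own monodromy.
(-17/14)*log(1 - r/(4)): each positive loop around 4 adds 2*pi*i to the log, so winding -1 contributes (-17/14)*(-1)*2*pi*i = (17/7)*pi*i.
(5/8)*sqrt(1 - r/(11/4)): winding +0 is even, the square root returns to the same sheet, contribution 0.
Summing the contributions at r = 1 gives (17/7)*pi*i.

Continued minus principal equals (17/7)*pi*i.


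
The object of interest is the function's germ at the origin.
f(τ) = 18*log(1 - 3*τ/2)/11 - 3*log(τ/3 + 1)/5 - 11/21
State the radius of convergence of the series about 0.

The radius of convergence is 2/3.

Branch term (18/11)*log(1 - τ/(2/3)): its argument vanishes at τ = 2/3, a logarithmic branch point, modulus 2/3.
Branch term (-3/5)*log(1 - τ/(-3)): its argument vanishes at τ = -3, a logarithmic branch point, modulus 3.
The radius of convergence is the smallest modulus among the singular points: 2/3.


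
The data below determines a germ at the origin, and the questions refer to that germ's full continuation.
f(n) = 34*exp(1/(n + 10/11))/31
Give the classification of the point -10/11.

The point is an essential singularity.

The exponent 1/(n - (-10/11)) has a pole at -10/11, so exp(1/(n - (-10/11))) takes every nonzero value near it: an essential singularity (not a pole of any order).


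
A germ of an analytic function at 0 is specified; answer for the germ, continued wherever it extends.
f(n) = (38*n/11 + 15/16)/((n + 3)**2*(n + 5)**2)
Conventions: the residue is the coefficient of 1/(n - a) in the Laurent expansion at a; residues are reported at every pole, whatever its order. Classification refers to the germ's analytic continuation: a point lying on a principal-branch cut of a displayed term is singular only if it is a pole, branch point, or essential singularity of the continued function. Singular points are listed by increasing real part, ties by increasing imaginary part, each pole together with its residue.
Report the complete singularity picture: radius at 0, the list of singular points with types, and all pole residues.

Radius of convergence at 0: 3.
At -5: a pole of order 2; residue -2267/704.
At -3: a pole of order 2; residue 2267/704.

Denominator factor (n + 5)^2: pole of order 2 at -5, modulus 5.
Denominator factor (n + 3)^2: pole of order 2 at -3, modulus 3.
The radius of convergence is the smallest modulus among the singular points: 3.
At the order-2 pole -5 set g(n) = (n - (-5))^2*f(n) = (38*n/11 + 15/16)/(n + 3)**2.
Order-2 pole: residue = g'(a); g'(-5) = -2267/704, so the residue is -2267/704.
At the order-2 pole -3 set g(n) = (n - (-3))^2*f(n) = (38*n/11 + 15/16)/(n + 5)**2.
Order-2 pole: residue = g'(a); g'(-3) = 2267/704, so the residue is 2267/704.
List the singular points by increasing real part (a conjugate pair: the negative imaginary part first).


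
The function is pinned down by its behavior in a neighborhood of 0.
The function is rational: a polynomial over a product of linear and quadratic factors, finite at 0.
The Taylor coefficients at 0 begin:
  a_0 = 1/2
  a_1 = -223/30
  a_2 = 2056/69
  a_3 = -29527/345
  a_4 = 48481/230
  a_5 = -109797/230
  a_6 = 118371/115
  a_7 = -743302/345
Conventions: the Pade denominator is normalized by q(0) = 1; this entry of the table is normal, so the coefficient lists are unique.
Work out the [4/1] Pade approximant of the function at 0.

The Pade approximant has numerator coefficients [1/2, -4582154/727215, 433620547/33451890, -302785327/16725945, 1644261/96962]; denominator coefficients [1, 109797/48481].

Taylor coefficients needed (read off): a_0 = 1/2, a_1 = -223/30, a_2 = 2056/69, a_3 = -29527/345, a_4 = 48481/230, a_5 = -109797/230.
Write the denominator as Q(ν) = 1 + q1*ν. Requiring Q*f - P = O(ν^6) with deg P <= 4 kills the coefficients of ν^5..ν^5 in Q*f:
  ν^5: a_5 + q1*a_4 = 0, i.e. -109797/230 + (48481/230)*q1 = 0.
Solving this linear system: q1 = 109797/48481.
The numerator is Q*f truncated at degree 4: P0 = a_0 = 1/2; P1 = a_1 + q1*a_0 = -4582154/727215; P2 = a_2 + q1*a_1 = 433620547/33451890; P3 = a_3 + q1*a_2 = -302785327/16725945; P4 = a_4 + q1*a_3 = 1644261/96962.


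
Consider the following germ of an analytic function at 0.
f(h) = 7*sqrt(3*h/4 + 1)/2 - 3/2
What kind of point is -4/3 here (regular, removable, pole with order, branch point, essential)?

The point is an algebraic (square-root) branch point.

The term (7/2)*sqrt(1 - h/(-4/3)) has argument 1 - -4/3/(-4/3) = 0 at -4/3: a square-root (algebraic, two-sheeted) branch point; the remaining terms are analytic or single-valued there.


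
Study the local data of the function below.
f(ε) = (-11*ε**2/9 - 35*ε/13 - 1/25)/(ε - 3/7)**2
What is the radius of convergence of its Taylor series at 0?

The radius of convergence is 3/7.

Denominator factor (ε - 3/7)^2: pole of order 2 at 3/7, modulus 3/7.
The radius of convergence is the smallest modulus among the singular points: 3/7.


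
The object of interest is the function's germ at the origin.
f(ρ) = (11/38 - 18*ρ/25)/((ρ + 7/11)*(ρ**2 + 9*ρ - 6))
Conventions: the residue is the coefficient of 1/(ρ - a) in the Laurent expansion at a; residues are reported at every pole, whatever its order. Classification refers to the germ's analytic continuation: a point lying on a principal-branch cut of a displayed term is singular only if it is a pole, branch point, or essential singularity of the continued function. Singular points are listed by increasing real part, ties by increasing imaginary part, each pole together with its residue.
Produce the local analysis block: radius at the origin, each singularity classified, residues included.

Radius of convergence at 0: -9/2 + (1/2)*sqrt(105).
At -9/2 - (1/2)*sqrt(105): a pole of order 1; residue 85943/2603000 + (34573/7809000)*sqrt(105).
At -7/11: a pole of order 1; residue -85943/1301500.
At -9/2 + (1/2)*sqrt(105): a pole of order 1; residue 85943/2603000 - (34573/7809000)*sqrt(105).

Denominator factor (ρ**2 + 9*ρ - 6): discriminant 105, real irrational roots -9/2 + (1/2)*sqrt(105) and -9/2 - (1/2)*sqrt(105); poles of order 1, moduli -9/2 + (1/2)*sqrt(105) and 9/2 + (1/2)*sqrt(105).
Denominator factor (ρ + 7/11): pole of order 1 at -7/11, modulus 7/11.
The radius of convergence is the smallest modulus among the singular points: -9/2 + (1/2)*sqrt(105).
The factor ρ**2 + 9*ρ - 6 splits as (ρ - a)(ρ - a') with a = -9/2 - (1/2)*sqrt(105), a' = -9/2 + (1/2)*sqrt(105). At the order-1 pole a set g(ρ) = (ρ - a)*f(ρ) = [(11/38 - 18*ρ/25)/(ρ + 7/11)] / (ρ - a').
Simple pole: residue = g(a) at a = -9/2 - (1/2)*sqrt(105), which is 85943/2603000 + (34573/7809000)*sqrt(105).
At the order-1 pole -7/11 set g(ρ) = (ρ - (-7/11))*f(ρ) = (11/38 - 18*ρ/25)/(ρ**2 + 9*ρ - 6).
Simple pole: residue = g(a) at a = -7/11, which is -85943/1301500.
The factor ρ**2 + 9*ρ - 6 splits as (ρ - a)(ρ - a') with a = -9/2 + (1/2)*sqrt(105), a' = -9/2 - (1/2)*sqrt(105). At the order-1 pole a set g(ρ) = (ρ - a)*f(ρ) = [(11/38 - 18*ρ/25)/(ρ + 7/11)] / (ρ - a').
Simple pole: residue = g(a) at a = -9/2 + (1/2)*sqrt(105), which is 85943/2603000 - (34573/7809000)*sqrt(105).
List the singular points by increasing real part (a conjugate pair: the negative imaginary part first).


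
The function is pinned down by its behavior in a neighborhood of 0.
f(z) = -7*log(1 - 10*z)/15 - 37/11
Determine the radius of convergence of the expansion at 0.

Branch term (-7/15)*log(1 - z/(1/10)): its argument vanishes at z = 1/10, a logarithmic branch point, modulus 1/10.
The radius of convergence is the smallest modulus among the singular points: 1/10.

The radius of convergence is 1/10.


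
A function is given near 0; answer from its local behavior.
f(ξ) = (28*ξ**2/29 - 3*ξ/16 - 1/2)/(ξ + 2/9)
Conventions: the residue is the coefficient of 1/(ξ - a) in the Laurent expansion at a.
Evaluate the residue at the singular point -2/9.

The residue is -7717/18792.

At the order-1 pole -2/9 set g(ξ) = (ξ - (-2/9))*f(ξ) = 28*ξ**2/29 - 3*ξ/16 - 1/2.
Simple pole: residue = g(a) at a = -2/9, which is -7717/18792.


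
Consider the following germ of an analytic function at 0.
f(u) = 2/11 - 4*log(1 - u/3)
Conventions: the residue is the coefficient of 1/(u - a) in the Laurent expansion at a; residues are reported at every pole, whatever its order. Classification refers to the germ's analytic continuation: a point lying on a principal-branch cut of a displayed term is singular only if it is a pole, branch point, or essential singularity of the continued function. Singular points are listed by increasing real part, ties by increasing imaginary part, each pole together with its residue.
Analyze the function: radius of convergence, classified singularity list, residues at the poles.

Branch term (-4)*log(1 - u/(3)): its argument vanishes at u = 3, a logarithmic branch point, modulus 3.
The radius of convergence is the smallest modulus among the singular points: 3.

Radius of convergence at 0: 3.
At 3: a logarithmic branch point.


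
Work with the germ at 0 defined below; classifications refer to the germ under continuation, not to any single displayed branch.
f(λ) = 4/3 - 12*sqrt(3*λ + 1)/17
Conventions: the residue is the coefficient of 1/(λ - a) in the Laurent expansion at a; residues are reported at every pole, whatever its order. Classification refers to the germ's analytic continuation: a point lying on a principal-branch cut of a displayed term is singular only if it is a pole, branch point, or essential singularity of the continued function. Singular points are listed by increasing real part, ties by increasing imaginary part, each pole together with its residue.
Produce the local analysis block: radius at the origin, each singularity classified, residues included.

Radius of convergence at 0: 1/3.
At -1/3: an algebraic (square-root) branch point.

Branch term (-12/17)*sqrt(1 - λ/(-1/3)): its argument vanishes at λ = -1/3, a square-root branch point, modulus 1/3.
The radius of convergence is the smallest modulus among the singular points: 1/3.


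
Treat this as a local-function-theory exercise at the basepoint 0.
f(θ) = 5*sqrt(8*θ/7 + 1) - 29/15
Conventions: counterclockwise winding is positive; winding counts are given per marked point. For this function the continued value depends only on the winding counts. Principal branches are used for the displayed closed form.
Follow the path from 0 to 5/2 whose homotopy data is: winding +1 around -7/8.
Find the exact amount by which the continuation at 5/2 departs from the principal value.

Continued minus principal equals -(30/7)*sqrt(21).

The rational part is single-valued and drops out of the difference; each branch term changes only by its own monodromy.
(5)*sqrt(1 - θ/(-7/8)): winding +1 is odd, the square root flips sign, contributing -2*(5)*sqrt(1 - (5/2)/(-7/8)) = -2*(5)*sqrt(27/7) = -(30/7)*sqrt(21).
Summing the contributions at θ = 5/2 gives -(30/7)*sqrt(21).


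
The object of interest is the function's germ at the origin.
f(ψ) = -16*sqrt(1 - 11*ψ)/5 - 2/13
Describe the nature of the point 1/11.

The point is an algebraic (square-root) branch point.

The term (-16/5)*sqrt(1 - ψ/(1/11)) has argument 1 - 1/11/(1/11) = 0 at 1/11: a square-root (algebraic, two-sheeted) branch point; the remaining terms are analytic or single-valued there.
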